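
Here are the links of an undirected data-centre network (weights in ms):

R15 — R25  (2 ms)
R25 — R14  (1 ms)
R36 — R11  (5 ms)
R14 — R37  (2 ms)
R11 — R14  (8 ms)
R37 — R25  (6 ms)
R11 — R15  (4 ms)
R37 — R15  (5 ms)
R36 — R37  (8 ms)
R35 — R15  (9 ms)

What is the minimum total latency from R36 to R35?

18 ms

Enumerating some paths:
R36 - R37 - R15 - R35: 8+5+9 = 22
R36 - R11 - R15 - R35: 5+4+9 = 18
R36 - R37 - R14 - R25 - R15 - R35: 8+2+1+2+9 = 22
R36 - R11 - R14 - R25 - R15 - R35: 5+8+1+2+9 = 25
Cheapest is R36 - R11 - R15 - R35 at 18 ms.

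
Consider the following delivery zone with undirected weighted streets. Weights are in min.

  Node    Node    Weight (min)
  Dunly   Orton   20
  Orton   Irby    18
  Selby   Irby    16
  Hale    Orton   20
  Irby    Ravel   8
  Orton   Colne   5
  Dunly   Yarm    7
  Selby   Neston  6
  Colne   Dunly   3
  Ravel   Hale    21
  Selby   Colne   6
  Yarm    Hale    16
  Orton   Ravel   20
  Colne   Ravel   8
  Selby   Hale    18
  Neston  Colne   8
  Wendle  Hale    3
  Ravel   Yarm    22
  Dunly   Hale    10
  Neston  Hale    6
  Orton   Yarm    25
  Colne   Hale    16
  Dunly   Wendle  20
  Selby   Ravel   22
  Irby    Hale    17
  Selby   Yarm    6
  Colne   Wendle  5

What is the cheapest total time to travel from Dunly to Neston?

Shortest distances from Dunly:
Dunly: 0
Colne: 3  (via Dunly)
Yarm: 7  (via Dunly)
Wendle: 8  (via Colne)
Orton: 8  (via Colne)
Selby: 9  (via Colne)
Hale: 10  (via Dunly)
Neston: 11  (via Colne)
Shortest route: Dunly → Colne → Neston = 11 min.

11 min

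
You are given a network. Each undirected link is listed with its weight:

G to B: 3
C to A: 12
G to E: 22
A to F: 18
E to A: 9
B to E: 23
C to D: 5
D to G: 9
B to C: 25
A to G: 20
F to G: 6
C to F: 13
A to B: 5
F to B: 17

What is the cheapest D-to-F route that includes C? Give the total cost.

Best D to C: D → C costing 5
Best C to F: C → F costing 13
Total via C: 5 + 13 = 18.

18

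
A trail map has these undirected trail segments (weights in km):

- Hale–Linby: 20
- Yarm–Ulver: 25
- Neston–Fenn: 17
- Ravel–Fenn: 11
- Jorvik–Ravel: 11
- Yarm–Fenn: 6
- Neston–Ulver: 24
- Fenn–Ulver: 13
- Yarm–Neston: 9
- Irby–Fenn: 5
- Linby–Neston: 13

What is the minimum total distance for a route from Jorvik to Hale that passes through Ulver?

92 km

Shortest Jorvik→Ulver: Jorvik–Ravel–Fenn–Ulver = 35
Shortest Ulver→Hale: Ulver–Neston–Linby–Hale = 57
Total via Ulver: 35 + 57 = 92 km.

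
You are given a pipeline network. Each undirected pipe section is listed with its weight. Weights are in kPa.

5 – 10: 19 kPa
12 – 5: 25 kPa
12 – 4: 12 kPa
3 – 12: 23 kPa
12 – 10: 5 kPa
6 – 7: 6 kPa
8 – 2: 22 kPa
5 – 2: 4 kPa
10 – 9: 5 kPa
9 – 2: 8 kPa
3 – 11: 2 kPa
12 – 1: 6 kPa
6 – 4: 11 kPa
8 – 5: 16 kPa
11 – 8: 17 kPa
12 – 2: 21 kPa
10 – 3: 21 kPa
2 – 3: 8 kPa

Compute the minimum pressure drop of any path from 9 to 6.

Shortest distances from 9:
9: 0
10: 5  (via 9)
2: 8  (via 9)
12: 10  (via 10)
5: 12  (via 2)
1: 16  (via 12)
3: 16  (via 2)
11: 18  (via 3)
4: 22  (via 12)
8: 28  (via 5)
6: 33  (via 4)
Shortest route: 9–10–12–4–6 = 33 kPa.

33 kPa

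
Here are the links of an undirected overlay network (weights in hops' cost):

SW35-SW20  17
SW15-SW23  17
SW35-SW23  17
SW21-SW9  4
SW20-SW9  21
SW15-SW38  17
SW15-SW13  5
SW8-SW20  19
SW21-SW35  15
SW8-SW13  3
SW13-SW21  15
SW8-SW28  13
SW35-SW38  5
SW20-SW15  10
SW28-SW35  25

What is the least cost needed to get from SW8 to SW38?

25 hops' cost

Compare a few routes:
SW8–SW13–SW21–SW35–SW38: 3+15+15+5 = 38
SW8–SW13–SW15–SW20–SW35–SW38: 3+5+10+17+5 = 40
SW8–SW13–SW15–SW38: 3+5+17 = 25
SW8–SW20–SW35–SW38: 19+17+5 = 41
Cheapest is SW8–SW13–SW15–SW38 at 25 hops' cost.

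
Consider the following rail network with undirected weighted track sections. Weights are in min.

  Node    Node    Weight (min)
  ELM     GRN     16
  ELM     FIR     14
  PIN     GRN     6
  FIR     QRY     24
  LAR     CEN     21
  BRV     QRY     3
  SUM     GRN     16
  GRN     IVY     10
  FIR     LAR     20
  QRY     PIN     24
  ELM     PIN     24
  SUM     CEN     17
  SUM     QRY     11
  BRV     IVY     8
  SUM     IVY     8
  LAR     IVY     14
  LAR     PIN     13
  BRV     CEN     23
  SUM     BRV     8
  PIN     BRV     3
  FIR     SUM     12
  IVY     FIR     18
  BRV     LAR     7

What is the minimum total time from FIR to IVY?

Enumerating some paths:
FIR → SUM → IVY: 12+8 = 20
FIR → SUM → BRV → IVY: 12+8+8 = 28
FIR → IVY: 18 = 18
The minimum is 18 min via FIR → IVY.

18 min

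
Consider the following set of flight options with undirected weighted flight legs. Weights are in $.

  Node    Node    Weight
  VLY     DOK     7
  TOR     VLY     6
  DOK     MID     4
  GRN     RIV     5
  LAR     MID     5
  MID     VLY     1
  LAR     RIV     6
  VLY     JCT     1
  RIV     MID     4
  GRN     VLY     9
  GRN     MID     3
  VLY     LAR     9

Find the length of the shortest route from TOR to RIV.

$11

Candidate routes:
TOR–VLY–MID–GRN–RIV: 6+1+3+5 = 15
TOR–VLY–MID–RIV: 6+1+4 = 11
Cheapest is TOR–VLY–MID–RIV at $11.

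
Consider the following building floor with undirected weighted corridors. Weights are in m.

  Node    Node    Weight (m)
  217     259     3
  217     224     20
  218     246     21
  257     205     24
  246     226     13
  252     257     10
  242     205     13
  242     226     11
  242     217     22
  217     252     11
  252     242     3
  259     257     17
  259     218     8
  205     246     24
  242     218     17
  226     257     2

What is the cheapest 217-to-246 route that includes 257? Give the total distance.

Best 217 to 257: 217–259–257 costing 20
Best 257 to 246: 257–226–246 costing 15
Total via 257: 20 + 15 = 35 m.

35 m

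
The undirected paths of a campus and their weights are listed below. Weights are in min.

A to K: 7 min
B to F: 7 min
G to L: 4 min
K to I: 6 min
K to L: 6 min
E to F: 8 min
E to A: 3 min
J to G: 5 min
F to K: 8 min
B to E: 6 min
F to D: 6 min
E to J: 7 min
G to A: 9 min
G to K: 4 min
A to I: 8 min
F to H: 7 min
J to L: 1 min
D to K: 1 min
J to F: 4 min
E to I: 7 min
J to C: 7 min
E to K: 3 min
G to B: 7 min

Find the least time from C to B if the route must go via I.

33 min

Best C to I: C → J → L → K → I costing 20
Shortest I→B: I → E → B = 13
Total via I: 20 + 13 = 33 min.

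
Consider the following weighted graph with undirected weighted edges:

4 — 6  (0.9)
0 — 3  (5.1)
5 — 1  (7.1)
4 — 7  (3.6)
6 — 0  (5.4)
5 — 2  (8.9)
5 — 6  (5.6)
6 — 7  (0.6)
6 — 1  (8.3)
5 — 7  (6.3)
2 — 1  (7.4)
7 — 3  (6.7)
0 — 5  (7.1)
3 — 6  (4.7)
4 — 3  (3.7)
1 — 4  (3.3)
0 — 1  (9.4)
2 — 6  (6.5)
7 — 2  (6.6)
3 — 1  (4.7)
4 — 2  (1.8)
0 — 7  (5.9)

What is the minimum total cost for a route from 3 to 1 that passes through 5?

Best 3 to 5: 3–4–6–5 costing 10.2
Shortest 5→1: 5–1 = 7.1
Total via 5: 10.2 + 7.1 = 17.3.

17.3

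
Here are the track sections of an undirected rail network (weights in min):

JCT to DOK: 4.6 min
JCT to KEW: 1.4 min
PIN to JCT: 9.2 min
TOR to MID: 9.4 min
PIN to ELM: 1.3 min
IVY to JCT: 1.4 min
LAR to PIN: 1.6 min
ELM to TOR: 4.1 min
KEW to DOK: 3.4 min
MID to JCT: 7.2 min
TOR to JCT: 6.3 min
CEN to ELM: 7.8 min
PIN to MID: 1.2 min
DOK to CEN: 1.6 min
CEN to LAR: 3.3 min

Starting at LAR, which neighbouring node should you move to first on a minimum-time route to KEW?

Enumerating some paths:
LAR - CEN - DOK - KEW: 3.3+1.6+3.4 = 8.3
LAR - CEN - DOK - JCT - KEW: 3.3+1.6+4.6+1.4 = 10.9
LAR - PIN - MID - JCT - KEW: 1.6+1.2+7.2+1.4 = 11.4
Cheapest is LAR - CEN - DOK - KEW at 8.3 min.
So from LAR the first move is to CEN.

CEN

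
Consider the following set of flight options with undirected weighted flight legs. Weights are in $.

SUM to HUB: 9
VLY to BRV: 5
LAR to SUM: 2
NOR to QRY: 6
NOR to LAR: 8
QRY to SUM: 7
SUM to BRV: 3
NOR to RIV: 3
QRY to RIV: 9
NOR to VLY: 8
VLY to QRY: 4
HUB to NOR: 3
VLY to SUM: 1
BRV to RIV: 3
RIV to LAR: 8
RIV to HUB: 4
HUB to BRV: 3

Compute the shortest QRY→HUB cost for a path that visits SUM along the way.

Shortest QRY→SUM: QRY–VLY–SUM = 5
Shortest SUM→HUB: SUM–BRV–HUB = 6
Total via SUM: 5 + 6 = $11.

$11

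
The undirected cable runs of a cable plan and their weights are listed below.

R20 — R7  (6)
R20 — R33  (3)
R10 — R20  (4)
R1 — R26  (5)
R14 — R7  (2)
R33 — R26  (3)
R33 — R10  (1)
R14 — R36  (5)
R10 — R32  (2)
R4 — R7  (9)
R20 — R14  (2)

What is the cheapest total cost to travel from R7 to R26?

Shortest distances from R7:
R7: 0
R14: 2  (via R7)
R20: 4  (via R14)
R33: 7  (via R20)
R36: 7  (via R14)
R10: 8  (via R20)
R4: 9  (via R7)
R32: 10  (via R10)
R26: 10  (via R33)
Shortest route: R7 → R14 → R20 → R33 → R26 = 10.

10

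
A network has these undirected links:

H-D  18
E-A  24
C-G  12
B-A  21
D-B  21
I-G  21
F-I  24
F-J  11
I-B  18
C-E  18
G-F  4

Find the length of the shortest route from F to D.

Enumerating some paths:
F–G–I–B–D: 4+21+18+21 = 64
F–I–B–D: 24+18+21 = 63
The minimum is 63 via F–I–B–D.

63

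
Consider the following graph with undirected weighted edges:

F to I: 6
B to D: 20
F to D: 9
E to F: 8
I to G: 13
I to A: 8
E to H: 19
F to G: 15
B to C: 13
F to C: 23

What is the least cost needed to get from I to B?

Running Dijkstra from I:
I: 0
F: 6  (via I)
A: 8  (via I)
G: 13  (via I)
E: 14  (via F)
D: 15  (via F)
C: 29  (via F)
H: 33  (via E)
B: 35  (via D)
Shortest route: I–F–D–B = 35.

35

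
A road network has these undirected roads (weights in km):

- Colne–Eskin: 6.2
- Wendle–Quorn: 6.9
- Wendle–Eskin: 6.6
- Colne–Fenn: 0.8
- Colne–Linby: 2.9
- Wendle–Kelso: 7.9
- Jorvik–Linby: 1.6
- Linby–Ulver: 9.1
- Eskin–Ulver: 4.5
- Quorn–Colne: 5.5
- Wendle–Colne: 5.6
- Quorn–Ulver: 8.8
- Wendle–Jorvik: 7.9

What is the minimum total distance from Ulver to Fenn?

Enumerating some paths:
Ulver–Linby–Colne–Fenn: 9.1+2.9+0.8 = 12.8
Ulver–Eskin–Wendle–Colne–Fenn: 4.5+6.6+5.6+0.8 = 17.5
Ulver–Eskin–Colne–Fenn: 4.5+6.2+0.8 = 11.5
Ulver–Quorn–Colne–Fenn: 8.8+5.5+0.8 = 15.1
Cheapest is Ulver–Eskin–Colne–Fenn at 11.5 km.

11.5 km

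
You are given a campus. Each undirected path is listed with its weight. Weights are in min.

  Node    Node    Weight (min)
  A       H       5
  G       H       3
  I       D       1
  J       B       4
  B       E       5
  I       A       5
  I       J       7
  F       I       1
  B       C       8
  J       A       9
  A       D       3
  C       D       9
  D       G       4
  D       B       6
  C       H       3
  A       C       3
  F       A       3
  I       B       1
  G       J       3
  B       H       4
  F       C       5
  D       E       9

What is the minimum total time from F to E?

7 min

Running Dijkstra from F:
F: 0
I: 1  (via F)
B: 2  (via I)
D: 2  (via I)
A: 3  (via F)
C: 5  (via F)
G: 6  (via D)
H: 6  (via B)
J: 6  (via B)
E: 7  (via B)
Shortest route: F → I → B → E = 7 min.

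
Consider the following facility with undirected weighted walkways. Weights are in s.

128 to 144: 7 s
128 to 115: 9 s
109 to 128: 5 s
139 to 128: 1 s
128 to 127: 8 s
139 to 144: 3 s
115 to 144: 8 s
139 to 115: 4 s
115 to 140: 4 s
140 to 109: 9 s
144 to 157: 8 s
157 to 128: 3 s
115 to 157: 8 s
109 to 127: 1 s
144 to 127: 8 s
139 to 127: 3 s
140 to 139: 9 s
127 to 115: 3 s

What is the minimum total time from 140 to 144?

11 s

Compare a few routes:
140–115–139–144: 4+4+3 = 11
140–115–144: 4+8 = 12
The minimum is 11 s via 140–115–139–144.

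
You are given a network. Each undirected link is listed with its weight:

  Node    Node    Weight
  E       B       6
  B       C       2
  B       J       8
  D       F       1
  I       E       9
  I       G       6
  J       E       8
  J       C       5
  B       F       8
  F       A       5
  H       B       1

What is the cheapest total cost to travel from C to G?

23

Settle nodes by increasing distance from C:
C: 0
B: 2  (via C)
H: 3  (via B)
J: 5  (via C)
E: 8  (via B)
F: 10  (via B)
D: 11  (via F)
A: 15  (via F)
I: 17  (via E)
G: 23  (via I)
Shortest route: C–B–E–I–G = 23.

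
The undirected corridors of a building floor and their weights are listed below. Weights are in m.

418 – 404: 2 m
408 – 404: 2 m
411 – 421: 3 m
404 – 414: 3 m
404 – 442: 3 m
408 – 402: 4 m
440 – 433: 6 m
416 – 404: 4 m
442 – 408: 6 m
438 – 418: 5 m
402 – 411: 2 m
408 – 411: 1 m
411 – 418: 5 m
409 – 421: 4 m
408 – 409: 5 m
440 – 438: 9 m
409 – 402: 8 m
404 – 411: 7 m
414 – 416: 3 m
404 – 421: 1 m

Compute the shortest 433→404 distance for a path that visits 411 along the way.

Best 433 to 411: 433–440–438–418–411 costing 25
Best 411 to 404: 411–408–404 costing 3
Total via 411: 25 + 3 = 28 m.

28 m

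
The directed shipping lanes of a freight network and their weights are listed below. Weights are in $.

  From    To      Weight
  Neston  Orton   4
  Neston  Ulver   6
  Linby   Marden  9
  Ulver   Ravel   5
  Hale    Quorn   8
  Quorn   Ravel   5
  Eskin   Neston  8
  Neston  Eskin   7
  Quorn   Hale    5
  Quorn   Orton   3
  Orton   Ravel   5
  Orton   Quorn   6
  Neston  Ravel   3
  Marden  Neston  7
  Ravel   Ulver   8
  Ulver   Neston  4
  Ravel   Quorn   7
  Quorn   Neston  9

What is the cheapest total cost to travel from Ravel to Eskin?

Compare a few routes:
Ravel - Ulver - Neston - Eskin: 8+4+7 = 19
Ravel - Quorn - Neston - Eskin: 7+9+7 = 23
Cheapest is Ravel - Ulver - Neston - Eskin at $19.

$19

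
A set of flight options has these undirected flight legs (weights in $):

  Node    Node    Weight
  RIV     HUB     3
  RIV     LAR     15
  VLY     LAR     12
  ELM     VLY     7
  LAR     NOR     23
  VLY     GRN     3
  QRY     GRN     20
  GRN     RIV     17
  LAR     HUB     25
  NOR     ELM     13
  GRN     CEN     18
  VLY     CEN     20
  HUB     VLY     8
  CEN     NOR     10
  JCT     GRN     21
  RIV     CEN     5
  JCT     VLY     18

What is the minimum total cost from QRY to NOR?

$43

Running Dijkstra from QRY:
QRY: 0
GRN: 20  (via QRY)
VLY: 23  (via GRN)
ELM: 30  (via VLY)
HUB: 31  (via VLY)
RIV: 34  (via HUB)
LAR: 35  (via VLY)
CEN: 38  (via GRN)
JCT: 41  (via GRN)
NOR: 43  (via ELM)
Shortest route: QRY → GRN → VLY → ELM → NOR = $43.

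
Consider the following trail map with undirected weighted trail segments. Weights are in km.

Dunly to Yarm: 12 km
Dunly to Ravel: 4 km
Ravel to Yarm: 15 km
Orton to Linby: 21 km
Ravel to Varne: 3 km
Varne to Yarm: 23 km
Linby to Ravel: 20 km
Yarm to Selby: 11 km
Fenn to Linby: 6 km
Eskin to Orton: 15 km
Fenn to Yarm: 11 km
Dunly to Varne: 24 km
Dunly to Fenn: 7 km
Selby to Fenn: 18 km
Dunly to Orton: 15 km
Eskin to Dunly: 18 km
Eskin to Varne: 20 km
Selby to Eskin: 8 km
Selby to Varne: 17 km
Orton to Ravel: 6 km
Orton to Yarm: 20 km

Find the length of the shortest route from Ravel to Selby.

20 km

Enumerating some paths:
Ravel → Varne → Selby: 3+17 = 20
Ravel → Dunly → Yarm → Selby: 4+12+11 = 27
Ravel → Yarm → Selby: 15+11 = 26
Ravel → Dunly → Fenn → Selby: 4+7+18 = 29
The minimum is 20 km via Ravel → Varne → Selby.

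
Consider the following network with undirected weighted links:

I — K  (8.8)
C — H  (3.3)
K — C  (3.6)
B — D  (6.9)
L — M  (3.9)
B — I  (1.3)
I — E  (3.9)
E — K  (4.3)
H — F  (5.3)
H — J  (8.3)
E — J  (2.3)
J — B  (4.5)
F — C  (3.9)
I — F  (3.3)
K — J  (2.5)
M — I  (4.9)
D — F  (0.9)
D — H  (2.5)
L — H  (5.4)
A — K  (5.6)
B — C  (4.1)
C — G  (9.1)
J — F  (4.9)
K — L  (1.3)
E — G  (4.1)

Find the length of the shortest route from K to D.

8.3

Running Dijkstra from K:
K: 0
L: 1.3  (via K)
J: 2.5  (via K)
C: 3.6  (via K)
E: 4.3  (via K)
M: 5.2  (via L)
A: 5.6  (via K)
H: 6.7  (via L)
B: 7  (via J)
F: 7.4  (via J)
I: 8.2  (via E)
D: 8.3  (via F)
Shortest route: K → J → F → D = 8.3.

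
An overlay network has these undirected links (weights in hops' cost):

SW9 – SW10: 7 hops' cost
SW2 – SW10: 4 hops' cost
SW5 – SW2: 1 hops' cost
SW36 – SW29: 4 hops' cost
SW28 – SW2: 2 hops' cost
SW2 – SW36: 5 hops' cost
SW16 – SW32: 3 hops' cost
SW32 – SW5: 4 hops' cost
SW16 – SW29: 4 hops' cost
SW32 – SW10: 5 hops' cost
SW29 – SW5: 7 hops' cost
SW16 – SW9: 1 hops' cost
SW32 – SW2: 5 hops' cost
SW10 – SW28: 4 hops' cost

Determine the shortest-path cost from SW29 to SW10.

12 hops' cost

Compare a few routes:
SW29 → SW5 → SW2 → SW28 → SW10: 7+1+2+4 = 14
SW29 → SW16 → SW9 → SW10: 4+1+7 = 12
SW29 → SW36 → SW2 → SW10: 4+5+4 = 13
The minimum is 12 hops' cost via SW29 → SW16 → SW9 → SW10.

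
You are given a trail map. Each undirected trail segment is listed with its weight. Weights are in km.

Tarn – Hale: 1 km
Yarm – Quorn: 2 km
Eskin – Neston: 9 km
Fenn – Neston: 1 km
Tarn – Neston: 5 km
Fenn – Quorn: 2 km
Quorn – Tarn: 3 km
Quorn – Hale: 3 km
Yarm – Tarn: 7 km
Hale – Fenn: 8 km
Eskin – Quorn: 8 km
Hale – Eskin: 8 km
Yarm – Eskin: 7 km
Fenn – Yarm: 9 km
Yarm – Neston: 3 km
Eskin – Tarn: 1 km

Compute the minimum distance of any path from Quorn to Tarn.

Compare a few routes:
Quorn–Tarn: 3 = 3
Quorn–Hale–Tarn: 3+1 = 4
The minimum is 3 km via Quorn–Tarn.

3 km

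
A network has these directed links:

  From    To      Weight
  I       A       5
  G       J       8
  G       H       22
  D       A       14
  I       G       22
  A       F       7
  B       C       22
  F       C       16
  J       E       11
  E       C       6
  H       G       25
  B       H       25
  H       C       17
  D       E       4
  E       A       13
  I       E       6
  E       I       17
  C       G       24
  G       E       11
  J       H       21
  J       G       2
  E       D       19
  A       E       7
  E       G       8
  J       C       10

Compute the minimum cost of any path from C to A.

48

Enumerating some paths:
C → G → J → E → I → A: 24+8+11+17+5 = 65
C → G → J → E → A: 24+8+11+13 = 56
C → G → E → I → A: 24+11+17+5 = 57
C → G → E → A: 24+11+13 = 48
The minimum is 48 via C → G → E → A.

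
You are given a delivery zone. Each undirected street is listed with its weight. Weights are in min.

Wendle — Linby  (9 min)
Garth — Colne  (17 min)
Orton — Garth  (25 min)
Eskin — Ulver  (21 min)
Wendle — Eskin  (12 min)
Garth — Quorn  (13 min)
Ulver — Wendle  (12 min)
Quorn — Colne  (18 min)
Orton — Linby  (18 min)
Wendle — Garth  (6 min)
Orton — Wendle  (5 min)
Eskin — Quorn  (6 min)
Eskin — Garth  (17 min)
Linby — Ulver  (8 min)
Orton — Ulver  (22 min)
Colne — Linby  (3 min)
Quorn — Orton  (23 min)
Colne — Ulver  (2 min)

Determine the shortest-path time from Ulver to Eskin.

Enumerating some paths:
Ulver → Colne → Linby → Wendle → Eskin: 2+3+9+12 = 26
Ulver → Wendle → Eskin: 12+12 = 24
Ulver → Eskin: 21 = 21
Cheapest is Ulver → Eskin at 21 min.

21 min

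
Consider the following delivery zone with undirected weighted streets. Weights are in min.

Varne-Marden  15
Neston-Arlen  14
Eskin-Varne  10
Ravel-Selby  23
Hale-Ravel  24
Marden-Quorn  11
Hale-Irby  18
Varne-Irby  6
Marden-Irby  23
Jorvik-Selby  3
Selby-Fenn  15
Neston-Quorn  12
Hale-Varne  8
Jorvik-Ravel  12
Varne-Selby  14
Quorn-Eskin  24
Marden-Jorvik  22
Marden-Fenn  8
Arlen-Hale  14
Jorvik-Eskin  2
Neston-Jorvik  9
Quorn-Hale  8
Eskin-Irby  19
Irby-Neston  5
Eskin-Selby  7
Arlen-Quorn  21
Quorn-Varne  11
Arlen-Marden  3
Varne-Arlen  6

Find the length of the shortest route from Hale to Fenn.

Candidate routes:
Hale → Quorn → Marden → Fenn: 8+11+8 = 27
Hale → Arlen → Marden → Fenn: 14+3+8 = 25
The minimum is 25 min via Hale → Arlen → Marden → Fenn.

25 min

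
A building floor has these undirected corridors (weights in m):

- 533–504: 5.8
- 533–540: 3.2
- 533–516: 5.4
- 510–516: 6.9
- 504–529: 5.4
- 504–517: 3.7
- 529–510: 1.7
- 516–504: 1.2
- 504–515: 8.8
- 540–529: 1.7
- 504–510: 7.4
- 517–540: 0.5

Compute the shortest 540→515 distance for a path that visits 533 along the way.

17.8 m

Shortest 540→533: 540 → 533 = 3.2
Best 533 to 515: 533 → 504 → 515 costing 14.6
Total via 533: 3.2 + 14.6 = 17.8 m.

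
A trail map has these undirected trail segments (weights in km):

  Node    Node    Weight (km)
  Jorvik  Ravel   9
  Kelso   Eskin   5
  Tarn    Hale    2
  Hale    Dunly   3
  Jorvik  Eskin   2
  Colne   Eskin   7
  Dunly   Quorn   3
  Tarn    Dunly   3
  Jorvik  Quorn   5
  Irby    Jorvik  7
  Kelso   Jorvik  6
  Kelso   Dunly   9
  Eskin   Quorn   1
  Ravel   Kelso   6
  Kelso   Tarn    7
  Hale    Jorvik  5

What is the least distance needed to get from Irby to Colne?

Settle nodes by increasing distance from Irby:
Irby: 0
Jorvik: 7  (via Irby)
Eskin: 9  (via Jorvik)
Quorn: 10  (via Eskin)
Hale: 12  (via Jorvik)
Kelso: 13  (via Jorvik)
Dunly: 13  (via Quorn)
Tarn: 14  (via Hale)
Colne: 16  (via Eskin)
Shortest route: Irby–Jorvik–Eskin–Colne = 16 km.

16 km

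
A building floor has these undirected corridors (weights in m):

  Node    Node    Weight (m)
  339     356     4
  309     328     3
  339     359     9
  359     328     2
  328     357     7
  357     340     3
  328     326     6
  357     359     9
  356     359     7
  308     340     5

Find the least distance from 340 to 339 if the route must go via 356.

23 m

Best 340 to 356: 340 → 357 → 359 → 356 costing 19
Best 356 to 339: 356 → 339 costing 4
Total via 356: 19 + 4 = 23 m.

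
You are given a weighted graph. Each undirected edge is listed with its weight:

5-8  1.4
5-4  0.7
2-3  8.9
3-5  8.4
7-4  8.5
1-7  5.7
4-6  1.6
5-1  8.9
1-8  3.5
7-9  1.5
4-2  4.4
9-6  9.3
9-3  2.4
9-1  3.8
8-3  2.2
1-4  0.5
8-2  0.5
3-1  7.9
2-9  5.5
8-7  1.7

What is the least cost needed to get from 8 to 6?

Shortest distances from 8:
8: 0
2: 0.5  (via 8)
5: 1.4  (via 8)
7: 1.7  (via 8)
4: 2.1  (via 5)
3: 2.2  (via 8)
1: 2.6  (via 4)
9: 3.2  (via 7)
6: 3.7  (via 4)
Shortest route: 8–5–4–6 = 3.7.

3.7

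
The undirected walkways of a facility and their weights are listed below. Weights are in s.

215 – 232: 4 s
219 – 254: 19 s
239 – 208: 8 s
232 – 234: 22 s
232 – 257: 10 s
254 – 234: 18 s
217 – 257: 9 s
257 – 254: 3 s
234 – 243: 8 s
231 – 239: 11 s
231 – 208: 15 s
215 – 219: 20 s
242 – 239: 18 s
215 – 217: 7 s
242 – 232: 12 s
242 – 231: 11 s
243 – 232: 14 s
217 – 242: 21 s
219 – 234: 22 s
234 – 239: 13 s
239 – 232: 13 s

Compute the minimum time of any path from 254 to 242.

25 s

Candidate routes:
254–257–217–242: 3+9+21 = 33
254–257–232–242: 3+10+12 = 25
254–257–217–215–232–242: 3+9+7+4+12 = 35
Cheapest is 254–257–232–242 at 25 s.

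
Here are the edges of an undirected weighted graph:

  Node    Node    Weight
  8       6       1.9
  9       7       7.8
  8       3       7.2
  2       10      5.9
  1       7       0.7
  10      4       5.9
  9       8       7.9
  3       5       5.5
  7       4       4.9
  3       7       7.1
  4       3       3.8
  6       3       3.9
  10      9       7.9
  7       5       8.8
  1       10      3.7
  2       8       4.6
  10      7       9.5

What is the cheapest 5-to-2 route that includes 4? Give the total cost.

21.1

Best 5 to 4: 5–3–4 costing 9.3
Best 4 to 2: 4–10–2 costing 11.8
Total via 4: 9.3 + 11.8 = 21.1.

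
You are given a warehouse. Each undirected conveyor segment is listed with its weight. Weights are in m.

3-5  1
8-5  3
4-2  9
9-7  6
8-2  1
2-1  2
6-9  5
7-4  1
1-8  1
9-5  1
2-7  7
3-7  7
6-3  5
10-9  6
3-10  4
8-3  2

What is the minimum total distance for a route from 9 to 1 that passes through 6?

Shortest 9→6: 9 → 6 = 5
Shortest 6→1: 6 → 3 → 8 → 1 = 8
Total via 6: 5 + 8 = 13 m.

13 m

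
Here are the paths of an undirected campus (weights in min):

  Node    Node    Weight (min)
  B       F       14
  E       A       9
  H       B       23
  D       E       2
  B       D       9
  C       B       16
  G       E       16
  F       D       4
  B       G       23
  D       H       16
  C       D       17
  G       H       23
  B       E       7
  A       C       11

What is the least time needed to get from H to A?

27 min

Compare a few routes:
H–B–E–A: 23+7+9 = 39
H–D–E–A: 16+2+9 = 27
Cheapest is H–D–E–A at 27 min.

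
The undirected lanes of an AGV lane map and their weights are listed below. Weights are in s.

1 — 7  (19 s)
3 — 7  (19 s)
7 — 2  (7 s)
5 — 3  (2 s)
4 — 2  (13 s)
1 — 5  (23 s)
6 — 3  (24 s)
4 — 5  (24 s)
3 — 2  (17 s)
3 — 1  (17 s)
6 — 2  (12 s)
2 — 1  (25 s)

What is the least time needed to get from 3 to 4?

Enumerating some paths:
3 → 7 → 2 → 4: 19+7+13 = 39
3 → 5 → 4: 2+24 = 26
3 → 2 → 4: 17+13 = 30
The minimum is 26 s via 3 → 5 → 4.

26 s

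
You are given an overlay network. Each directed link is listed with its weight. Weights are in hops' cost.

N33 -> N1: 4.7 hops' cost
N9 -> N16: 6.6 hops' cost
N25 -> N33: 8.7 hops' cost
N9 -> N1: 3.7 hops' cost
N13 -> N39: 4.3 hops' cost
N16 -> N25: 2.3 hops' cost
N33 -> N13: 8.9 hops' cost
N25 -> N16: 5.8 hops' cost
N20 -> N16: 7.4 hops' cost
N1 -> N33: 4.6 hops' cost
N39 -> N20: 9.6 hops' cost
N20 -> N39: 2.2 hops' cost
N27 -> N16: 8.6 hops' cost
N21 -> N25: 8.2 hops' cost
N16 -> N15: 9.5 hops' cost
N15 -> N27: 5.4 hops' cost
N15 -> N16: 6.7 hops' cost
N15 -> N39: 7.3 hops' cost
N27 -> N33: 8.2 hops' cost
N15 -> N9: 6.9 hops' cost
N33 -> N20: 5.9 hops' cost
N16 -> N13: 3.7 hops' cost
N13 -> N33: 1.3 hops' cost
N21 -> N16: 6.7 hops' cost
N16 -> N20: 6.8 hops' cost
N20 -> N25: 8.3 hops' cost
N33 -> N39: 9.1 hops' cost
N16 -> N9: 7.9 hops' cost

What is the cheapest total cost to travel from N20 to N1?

17.1 hops' cost

Settle nodes by increasing distance from N20:
N20: 0
N39: 2.2  (via N20)
N16: 7.4  (via N20)
N25: 8.3  (via N20)
N13: 11.1  (via N16)
N33: 12.4  (via N13)
N9: 15.3  (via N16)
N15: 16.9  (via N16)
N1: 17.1  (via N33)
Shortest route: N20–N16–N13–N33–N1 = 17.1 hops' cost.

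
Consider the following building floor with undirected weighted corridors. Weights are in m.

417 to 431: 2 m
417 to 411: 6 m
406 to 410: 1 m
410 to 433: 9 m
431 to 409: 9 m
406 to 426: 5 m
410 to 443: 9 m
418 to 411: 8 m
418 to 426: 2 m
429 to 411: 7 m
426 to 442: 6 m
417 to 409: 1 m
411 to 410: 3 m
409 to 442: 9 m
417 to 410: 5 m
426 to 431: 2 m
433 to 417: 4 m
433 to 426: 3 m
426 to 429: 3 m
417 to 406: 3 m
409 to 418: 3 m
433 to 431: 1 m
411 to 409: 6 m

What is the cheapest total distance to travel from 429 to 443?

18 m

Shortest distances from 429:
429: 0
426: 3  (via 429)
418: 5  (via 426)
431: 5  (via 426)
433: 6  (via 426)
411: 7  (via 429)
417: 7  (via 431)
409: 8  (via 418)
406: 8  (via 426)
410: 9  (via 406)
442: 9  (via 426)
443: 18  (via 410)
Shortest route: 429–426–406–410–443 = 18 m.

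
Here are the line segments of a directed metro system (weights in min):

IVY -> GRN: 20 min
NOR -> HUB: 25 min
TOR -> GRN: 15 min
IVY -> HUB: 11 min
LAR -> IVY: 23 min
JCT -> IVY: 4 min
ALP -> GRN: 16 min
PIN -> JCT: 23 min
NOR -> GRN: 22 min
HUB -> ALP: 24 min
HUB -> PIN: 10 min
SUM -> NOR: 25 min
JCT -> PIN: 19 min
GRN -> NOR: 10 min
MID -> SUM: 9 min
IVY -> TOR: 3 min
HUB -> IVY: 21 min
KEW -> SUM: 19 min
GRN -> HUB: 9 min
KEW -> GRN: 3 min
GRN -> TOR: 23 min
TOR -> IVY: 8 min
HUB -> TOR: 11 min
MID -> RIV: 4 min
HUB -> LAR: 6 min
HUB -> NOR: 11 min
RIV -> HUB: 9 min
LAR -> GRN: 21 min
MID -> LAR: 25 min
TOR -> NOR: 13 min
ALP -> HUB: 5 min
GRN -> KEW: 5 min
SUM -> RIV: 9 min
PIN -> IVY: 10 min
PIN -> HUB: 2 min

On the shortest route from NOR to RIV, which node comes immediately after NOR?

GRN

Enumerating some paths:
NOR → GRN → KEW → SUM → RIV: 22+5+19+9 = 55
NOR → HUB → TOR → GRN → KEW → SUM → RIV: 25+11+15+5+19+9 = 84
NOR → HUB → LAR → GRN → KEW → SUM → RIV: 25+6+21+5+19+9 = 85
Cheapest is NOR → GRN → KEW → SUM → RIV at 55 min.
So from NOR the first move is to GRN.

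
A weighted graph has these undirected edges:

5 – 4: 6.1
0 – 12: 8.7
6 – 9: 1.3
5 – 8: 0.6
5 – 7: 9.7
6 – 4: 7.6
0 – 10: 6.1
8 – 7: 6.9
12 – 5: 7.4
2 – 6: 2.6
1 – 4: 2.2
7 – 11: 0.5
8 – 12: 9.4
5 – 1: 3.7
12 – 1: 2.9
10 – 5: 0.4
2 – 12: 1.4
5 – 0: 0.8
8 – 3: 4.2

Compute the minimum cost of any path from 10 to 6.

Compare a few routes:
10 - 5 - 1 - 12 - 2 - 6: 0.4+3.7+2.9+1.4+2.6 = 11
10 - 5 - 12 - 2 - 6: 0.4+7.4+1.4+2.6 = 11.8
Cheapest is 10 - 5 - 1 - 12 - 2 - 6 at 11.

11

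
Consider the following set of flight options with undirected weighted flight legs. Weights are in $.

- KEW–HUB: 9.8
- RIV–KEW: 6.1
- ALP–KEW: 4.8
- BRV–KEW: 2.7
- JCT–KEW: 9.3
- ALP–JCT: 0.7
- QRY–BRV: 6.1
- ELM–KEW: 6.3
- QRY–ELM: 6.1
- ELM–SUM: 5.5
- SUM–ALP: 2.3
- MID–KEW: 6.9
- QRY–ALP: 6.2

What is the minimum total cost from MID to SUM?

$14

Candidate routes:
MID - KEW - ALP - SUM: 6.9+4.8+2.3 = 14
MID - KEW - JCT - ALP - SUM: 6.9+9.3+0.7+2.3 = 19.2
MID - KEW - ELM - SUM: 6.9+6.3+5.5 = 18.7
Cheapest is MID - KEW - ALP - SUM at $14.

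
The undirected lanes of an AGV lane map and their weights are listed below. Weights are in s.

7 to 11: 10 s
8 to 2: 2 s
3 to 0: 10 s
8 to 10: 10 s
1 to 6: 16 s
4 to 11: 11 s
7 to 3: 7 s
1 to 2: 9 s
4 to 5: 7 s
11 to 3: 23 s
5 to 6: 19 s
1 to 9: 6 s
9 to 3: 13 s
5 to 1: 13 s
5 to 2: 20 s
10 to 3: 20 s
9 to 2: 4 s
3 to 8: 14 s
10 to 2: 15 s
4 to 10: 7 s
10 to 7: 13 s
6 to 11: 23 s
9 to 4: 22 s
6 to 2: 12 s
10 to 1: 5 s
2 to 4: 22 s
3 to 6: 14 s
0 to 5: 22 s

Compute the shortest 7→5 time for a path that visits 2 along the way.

43 s

Best 7 to 2: 7 → 3 → 8 → 2 costing 23
Shortest 2→5: 2 → 5 = 20
Total via 2: 23 + 20 = 43 s.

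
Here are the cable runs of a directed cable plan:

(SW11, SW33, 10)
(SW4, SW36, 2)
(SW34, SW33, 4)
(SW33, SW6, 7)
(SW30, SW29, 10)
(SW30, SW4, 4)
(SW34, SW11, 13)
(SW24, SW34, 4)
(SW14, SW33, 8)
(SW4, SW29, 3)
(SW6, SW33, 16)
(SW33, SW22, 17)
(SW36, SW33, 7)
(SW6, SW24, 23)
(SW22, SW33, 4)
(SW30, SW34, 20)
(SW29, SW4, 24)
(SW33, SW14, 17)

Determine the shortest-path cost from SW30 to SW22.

Candidate routes:
SW30 → SW34 → SW11 → SW33 → SW22: 20+13+10+17 = 60
SW30 → SW4 → SW36 → SW33 → SW22: 4+2+7+17 = 30
SW30 → SW34 → SW33 → SW22: 20+4+17 = 41
SW30 → SW29 → SW4 → SW36 → SW33 → SW22: 10+24+2+7+17 = 60
Cheapest is SW30 → SW4 → SW36 → SW33 → SW22 at 30.

30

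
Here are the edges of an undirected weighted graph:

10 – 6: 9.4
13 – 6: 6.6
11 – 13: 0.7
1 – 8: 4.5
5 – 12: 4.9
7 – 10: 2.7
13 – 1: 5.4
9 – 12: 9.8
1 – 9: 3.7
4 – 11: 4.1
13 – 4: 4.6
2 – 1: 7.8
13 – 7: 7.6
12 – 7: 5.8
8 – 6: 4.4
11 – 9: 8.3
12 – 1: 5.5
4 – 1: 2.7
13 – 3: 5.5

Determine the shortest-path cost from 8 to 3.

15.4

Compare a few routes:
8 - 1 - 13 - 3: 4.5+5.4+5.5 = 15.4
8 - 6 - 13 - 3: 4.4+6.6+5.5 = 16.5
Cheapest is 8 - 1 - 13 - 3 at 15.4.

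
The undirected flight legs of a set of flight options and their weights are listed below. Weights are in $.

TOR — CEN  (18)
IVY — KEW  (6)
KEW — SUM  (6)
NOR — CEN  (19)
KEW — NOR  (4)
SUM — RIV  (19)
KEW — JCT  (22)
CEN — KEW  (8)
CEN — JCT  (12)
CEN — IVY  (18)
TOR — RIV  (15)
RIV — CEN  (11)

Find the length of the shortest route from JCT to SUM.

$26

Enumerating some paths:
JCT - CEN - KEW - SUM: 12+8+6 = 26
JCT - CEN - IVY - KEW - SUM: 12+18+6+6 = 42
JCT - KEW - SUM: 22+6 = 28
JCT - CEN - NOR - KEW - SUM: 12+19+4+6 = 41
The minimum is $26 via JCT - CEN - KEW - SUM.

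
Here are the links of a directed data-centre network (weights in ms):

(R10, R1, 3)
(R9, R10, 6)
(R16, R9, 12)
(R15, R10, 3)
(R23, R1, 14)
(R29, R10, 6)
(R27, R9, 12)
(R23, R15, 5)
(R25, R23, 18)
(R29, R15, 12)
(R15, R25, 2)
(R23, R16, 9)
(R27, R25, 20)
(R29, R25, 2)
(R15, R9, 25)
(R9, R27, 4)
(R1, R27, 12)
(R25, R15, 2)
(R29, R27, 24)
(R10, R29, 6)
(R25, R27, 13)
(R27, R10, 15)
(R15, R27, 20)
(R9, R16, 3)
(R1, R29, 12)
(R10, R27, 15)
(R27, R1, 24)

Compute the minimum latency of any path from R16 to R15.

Shortest distances from R16:
R16: 0
R9: 12  (via R16)
R27: 16  (via R9)
R10: 18  (via R9)
R1: 21  (via R10)
R29: 24  (via R10)
R25: 26  (via R29)
R15: 28  (via R25)
Shortest route: R16 → R9 → R10 → R29 → R25 → R15 = 28 ms.

28 ms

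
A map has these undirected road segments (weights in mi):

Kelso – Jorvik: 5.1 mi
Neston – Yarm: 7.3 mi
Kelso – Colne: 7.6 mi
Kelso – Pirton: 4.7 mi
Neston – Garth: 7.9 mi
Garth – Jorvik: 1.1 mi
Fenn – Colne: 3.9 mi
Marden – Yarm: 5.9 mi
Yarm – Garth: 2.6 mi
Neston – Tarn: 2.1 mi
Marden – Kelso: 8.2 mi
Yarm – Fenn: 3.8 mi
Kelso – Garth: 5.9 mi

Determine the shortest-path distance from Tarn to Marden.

15.3 mi

Enumerating some paths:
Tarn → Neston → Garth → Yarm → Marden: 2.1+7.9+2.6+5.9 = 18.5
Tarn → Neston → Yarm → Marden: 2.1+7.3+5.9 = 15.3
The minimum is 15.3 mi via Tarn → Neston → Yarm → Marden.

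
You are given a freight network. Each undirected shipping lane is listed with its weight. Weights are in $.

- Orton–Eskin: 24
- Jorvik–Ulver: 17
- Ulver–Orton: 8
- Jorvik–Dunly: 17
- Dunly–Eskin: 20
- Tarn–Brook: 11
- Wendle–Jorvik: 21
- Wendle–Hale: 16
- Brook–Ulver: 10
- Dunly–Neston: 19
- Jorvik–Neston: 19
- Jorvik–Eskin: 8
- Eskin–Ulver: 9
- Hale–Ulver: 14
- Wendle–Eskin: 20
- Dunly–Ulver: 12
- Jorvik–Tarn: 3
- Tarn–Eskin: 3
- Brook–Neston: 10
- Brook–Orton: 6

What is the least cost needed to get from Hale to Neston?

$34

Running Dijkstra from Hale:
Hale: 0
Ulver: 14  (via Hale)
Wendle: 16  (via Hale)
Orton: 22  (via Ulver)
Eskin: 23  (via Ulver)
Brook: 24  (via Ulver)
Dunly: 26  (via Ulver)
Tarn: 26  (via Eskin)
Jorvik: 29  (via Tarn)
Neston: 34  (via Brook)
Shortest route: Hale–Ulver–Brook–Neston = $34.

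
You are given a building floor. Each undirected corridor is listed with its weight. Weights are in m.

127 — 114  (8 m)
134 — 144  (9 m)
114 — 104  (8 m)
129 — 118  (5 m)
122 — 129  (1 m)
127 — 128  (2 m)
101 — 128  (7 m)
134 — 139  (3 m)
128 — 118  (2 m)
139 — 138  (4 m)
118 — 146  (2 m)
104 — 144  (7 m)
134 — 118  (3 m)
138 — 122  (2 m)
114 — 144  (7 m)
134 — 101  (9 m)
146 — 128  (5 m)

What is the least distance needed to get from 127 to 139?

10 m

Compare a few routes:
127–128–146–118–129–122–138–139: 2+5+2+5+1+2+4 = 21
127–128–118–129–122–138–139: 2+2+5+1+2+4 = 16
127–128–118–134–139: 2+2+3+3 = 10
127–128–146–118–134–139: 2+5+2+3+3 = 15
Cheapest is 127–128–118–134–139 at 10 m.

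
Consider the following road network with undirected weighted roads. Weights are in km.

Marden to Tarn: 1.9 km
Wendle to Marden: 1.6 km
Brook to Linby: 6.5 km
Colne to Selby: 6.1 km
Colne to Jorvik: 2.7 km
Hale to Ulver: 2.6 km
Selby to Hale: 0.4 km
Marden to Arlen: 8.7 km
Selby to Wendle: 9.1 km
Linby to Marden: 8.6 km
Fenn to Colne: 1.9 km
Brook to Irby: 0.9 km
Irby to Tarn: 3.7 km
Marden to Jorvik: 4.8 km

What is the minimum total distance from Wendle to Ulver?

12.1 km

Shortest distances from Wendle:
Wendle: 0
Marden: 1.6  (via Wendle)
Tarn: 3.5  (via Marden)
Jorvik: 6.4  (via Marden)
Irby: 7.2  (via Tarn)
Brook: 8.1  (via Irby)
Colne: 9.1  (via Jorvik)
Selby: 9.1  (via Wendle)
Hale: 9.5  (via Selby)
Linby: 10.2  (via Marden)
Arlen: 10.3  (via Marden)
Fenn: 11  (via Colne)
Ulver: 12.1  (via Hale)
Shortest route: Wendle → Selby → Hale → Ulver = 12.1 km.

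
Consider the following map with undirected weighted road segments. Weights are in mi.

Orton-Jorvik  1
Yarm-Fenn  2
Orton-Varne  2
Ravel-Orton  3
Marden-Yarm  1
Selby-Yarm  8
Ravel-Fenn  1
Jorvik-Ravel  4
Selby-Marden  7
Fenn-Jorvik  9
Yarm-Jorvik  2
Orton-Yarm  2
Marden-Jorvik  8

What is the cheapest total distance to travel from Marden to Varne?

5 mi

Enumerating some paths:
Marden - Yarm - Orton - Varne: 1+2+2 = 5
Marden - Yarm - Jorvik - Orton - Varne: 1+2+1+2 = 6
Marden - Yarm - Fenn - Ravel - Orton - Varne: 1+2+1+3+2 = 9
The minimum is 5 mi via Marden - Yarm - Orton - Varne.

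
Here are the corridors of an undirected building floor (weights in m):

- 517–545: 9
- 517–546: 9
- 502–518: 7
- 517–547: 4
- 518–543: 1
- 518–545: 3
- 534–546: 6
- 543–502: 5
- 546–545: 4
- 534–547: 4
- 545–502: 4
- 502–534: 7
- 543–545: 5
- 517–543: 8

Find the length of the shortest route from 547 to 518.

Settle nodes by increasing distance from 547:
547: 0
534: 4  (via 547)
517: 4  (via 547)
546: 10  (via 534)
502: 11  (via 534)
543: 12  (via 517)
545: 13  (via 517)
518: 13  (via 543)
Shortest route: 547 → 517 → 543 → 518 = 13 m.

13 m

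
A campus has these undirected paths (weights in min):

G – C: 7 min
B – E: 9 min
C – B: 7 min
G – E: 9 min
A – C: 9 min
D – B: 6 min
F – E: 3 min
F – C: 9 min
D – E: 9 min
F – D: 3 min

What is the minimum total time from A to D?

Enumerating some paths:
A - C - F - D: 9+9+3 = 21
A - C - B - D: 9+7+6 = 22
A - C - F - E - D: 9+9+3+9 = 30
The minimum is 21 min via A - C - F - D.

21 min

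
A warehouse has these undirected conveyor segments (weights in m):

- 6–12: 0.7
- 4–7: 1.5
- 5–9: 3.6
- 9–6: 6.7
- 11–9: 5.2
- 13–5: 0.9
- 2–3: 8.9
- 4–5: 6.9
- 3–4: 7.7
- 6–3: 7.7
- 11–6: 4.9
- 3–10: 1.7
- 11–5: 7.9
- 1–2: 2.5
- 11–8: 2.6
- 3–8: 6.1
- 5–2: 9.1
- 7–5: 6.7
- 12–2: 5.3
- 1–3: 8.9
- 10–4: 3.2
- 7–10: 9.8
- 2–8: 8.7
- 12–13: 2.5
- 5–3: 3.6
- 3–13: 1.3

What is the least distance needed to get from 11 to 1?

Compare a few routes:
11 - 8 - 2 - 1: 2.6+8.7+2.5 = 13.8
11 - 8 - 3 - 1: 2.6+6.1+8.9 = 17.6
11 - 6 - 12 - 2 - 1: 4.9+0.7+5.3+2.5 = 13.4
The minimum is 13.4 m via 11 - 6 - 12 - 2 - 1.

13.4 m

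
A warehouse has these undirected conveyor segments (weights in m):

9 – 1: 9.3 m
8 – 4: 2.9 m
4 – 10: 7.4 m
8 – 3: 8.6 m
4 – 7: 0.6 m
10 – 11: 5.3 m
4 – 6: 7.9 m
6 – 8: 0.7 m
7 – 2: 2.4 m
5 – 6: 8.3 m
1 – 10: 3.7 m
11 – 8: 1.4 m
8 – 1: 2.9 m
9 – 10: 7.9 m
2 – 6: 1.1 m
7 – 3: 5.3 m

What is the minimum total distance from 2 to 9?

14 m

Settle nodes by increasing distance from 2:
2: 0
6: 1.1  (via 2)
8: 1.8  (via 6)
7: 2.4  (via 2)
4: 3  (via 7)
11: 3.2  (via 8)
1: 4.7  (via 8)
3: 7.7  (via 7)
10: 8.4  (via 1)
5: 9.4  (via 6)
9: 14  (via 1)
Shortest route: 2–6–8–1–9 = 14 m.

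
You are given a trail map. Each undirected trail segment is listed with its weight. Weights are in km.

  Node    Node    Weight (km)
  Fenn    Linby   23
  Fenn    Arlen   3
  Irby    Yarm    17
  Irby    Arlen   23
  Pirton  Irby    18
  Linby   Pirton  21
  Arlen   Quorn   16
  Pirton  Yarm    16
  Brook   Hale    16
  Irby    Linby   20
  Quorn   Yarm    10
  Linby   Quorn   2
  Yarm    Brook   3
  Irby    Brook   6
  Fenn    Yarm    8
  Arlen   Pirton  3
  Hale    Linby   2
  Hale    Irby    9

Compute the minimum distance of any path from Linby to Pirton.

21 km

Shortest distances from Linby:
Linby: 0
Quorn: 2  (via Linby)
Hale: 2  (via Linby)
Irby: 11  (via Hale)
Yarm: 12  (via Quorn)
Brook: 15  (via Yarm)
Arlen: 18  (via Quorn)
Fenn: 20  (via Yarm)
Pirton: 21  (via Linby)
Shortest route: Linby → Pirton = 21 km.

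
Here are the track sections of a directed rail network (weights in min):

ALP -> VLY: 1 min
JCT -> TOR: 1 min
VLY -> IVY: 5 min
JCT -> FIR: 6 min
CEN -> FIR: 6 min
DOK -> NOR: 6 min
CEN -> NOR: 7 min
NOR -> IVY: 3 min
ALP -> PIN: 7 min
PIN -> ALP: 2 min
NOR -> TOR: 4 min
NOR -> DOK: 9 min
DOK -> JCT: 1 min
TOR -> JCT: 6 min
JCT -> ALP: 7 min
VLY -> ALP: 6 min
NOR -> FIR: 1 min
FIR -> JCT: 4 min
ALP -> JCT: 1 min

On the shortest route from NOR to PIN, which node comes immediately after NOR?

Candidate routes:
NOR–TOR–JCT–ALP–PIN: 4+6+7+7 = 24
NOR–DOK–JCT–ALP–PIN: 9+1+7+7 = 24
NOR–FIR–JCT–ALP–PIN: 1+4+7+7 = 19
Cheapest is NOR–FIR–JCT–ALP–PIN at 19 min.
So from NOR the first move is to FIR.

FIR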